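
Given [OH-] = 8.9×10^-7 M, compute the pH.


pOH = -log10([OH-]) = -log10(8.9×10^-7)
= 7 - log10(8.9) = 6.05
pH = 14 - pOH = 14 - 6.05 = 7.95

7.95


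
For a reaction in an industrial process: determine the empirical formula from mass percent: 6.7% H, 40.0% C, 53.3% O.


Assume 100 g sample. Moles of each element:
  H: 6.7/1.008 = 6.647 mol
  C: 40.0/12.01 = 3.331 mol
  O: 53.3/16.0 = 3.331 mol
Divide by smallest (3.331):
  H: 6.647/3.331 = 2.0
  C: 3.331/3.331 = 1.0
  O: 3.331/3.331 = 1.0
Empirical formula: CH2O

CH2O


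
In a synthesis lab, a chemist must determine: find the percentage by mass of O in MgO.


M(MgO) = 1×24.31 + 1×16.0 = 40.31 g/mol
Mass of O = 1 × 16.0 = 16.00 g/mol
% O = 16.00/40.31 × 100 = 39.69%

39.69%


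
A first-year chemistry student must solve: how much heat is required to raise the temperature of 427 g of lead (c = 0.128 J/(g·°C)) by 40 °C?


q = mcΔT = 427 × 0.128 × 40
= 2186.24 J

2186.24 J


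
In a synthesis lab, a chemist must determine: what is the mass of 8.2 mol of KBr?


M(KBr) = 119.0 g/mol
mass = n × M = 8.2 × 119.0 = 975.80 g

975.80 g


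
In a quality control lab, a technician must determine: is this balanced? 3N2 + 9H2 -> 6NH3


Equation: 3N2 + 9H2 -> 6NH3
Check atoms: H: 18=18, N: 6=6
Balanced

Yes, balanced


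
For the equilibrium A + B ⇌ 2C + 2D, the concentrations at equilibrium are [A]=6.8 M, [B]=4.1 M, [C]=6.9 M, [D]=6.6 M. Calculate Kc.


Kc = [C]^2[D]^2/([A][B])
= (6.9^2 × 6.6^2)/(6.8^1 × 4.1^1)
= 2073.8916/27.88
= 74.39

74.39


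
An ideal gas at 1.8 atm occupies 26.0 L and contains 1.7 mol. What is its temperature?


PV = nRT  (R = 0.08206 L·atm/(mol·K))
T = PV/(nR) = 1.8×26.0/(1.7×0.08206)
= 46.80/0.139502
= 335.48 K

335.48 K


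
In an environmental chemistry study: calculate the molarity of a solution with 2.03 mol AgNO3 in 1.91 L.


M = n/V = 2.03/1.91 = 1.063 mol/L

1.063 M


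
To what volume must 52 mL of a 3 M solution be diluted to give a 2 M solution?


C1V1 = C2V2
3 × 52 = 2 × V2
V2 = 156/2 = 78.0 mL

78.0 mL


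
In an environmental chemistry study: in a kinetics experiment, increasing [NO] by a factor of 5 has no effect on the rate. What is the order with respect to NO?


rate ∝ [NO]^n
rate ∝ [NO]^0
Order in NO: 0

0


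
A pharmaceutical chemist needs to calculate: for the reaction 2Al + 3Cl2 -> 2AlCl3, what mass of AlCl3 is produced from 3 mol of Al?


Mole ratio AlCl3:Al = 2:2
n(AlCl3) = 3 × 2/2 = 3.000 mol
mass = 3.000 × 133.33 = 399.99 g

399.99 g


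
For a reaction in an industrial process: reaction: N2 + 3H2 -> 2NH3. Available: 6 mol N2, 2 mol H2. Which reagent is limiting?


Mole ratio available / coefficient:
  N2: 6/1 = 6.000
  H2: 2/3 = 0.667
Smaller ratio is limiting.

H2


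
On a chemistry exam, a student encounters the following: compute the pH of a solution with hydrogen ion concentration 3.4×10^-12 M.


pH = -log10([H+]) = -log10(3.4×10^-12)
= 12 - log10(3.4)
= 12 - 0.53
= 11.47

11.47


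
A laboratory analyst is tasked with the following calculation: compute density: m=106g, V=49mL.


ρ = mass/volume
= 106/49
= 2.163 g/mL

2.163 g/mL


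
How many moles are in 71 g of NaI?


M(NaI) = 149.89 g/mol
n = mass/M = 71/149.89 = 0.4737 mol

0.4737 mol


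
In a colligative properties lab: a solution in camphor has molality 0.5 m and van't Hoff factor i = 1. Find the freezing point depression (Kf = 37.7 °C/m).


ΔTf = Kf × m × i
= 37.7 × 0.5 × 1
= 18.85 °C

18.85 °C


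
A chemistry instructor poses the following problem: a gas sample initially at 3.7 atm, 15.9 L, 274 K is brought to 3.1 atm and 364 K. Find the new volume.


P1V1/T1 = P2V2/T2
V2 = P1V1T2/(T1P2)
= 3.7×15.9×364/(274×3.1)
= 25.211 L

25.211 L


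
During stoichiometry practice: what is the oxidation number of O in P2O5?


O is usually -2
Oxidation number: -2

-2


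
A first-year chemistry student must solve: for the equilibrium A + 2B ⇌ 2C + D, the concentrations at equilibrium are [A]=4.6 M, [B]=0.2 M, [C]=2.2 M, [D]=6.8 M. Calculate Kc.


Kc = [C]^2[D]/([A][B]^2)
= (2.2^2 × 6.8^1)/(4.6^1 × 0.2^2)
= 32.912/0.184
= 178.9

178.9


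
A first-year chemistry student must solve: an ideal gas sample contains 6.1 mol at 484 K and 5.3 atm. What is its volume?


PV = nRT  (R = 0.08206 L·atm/(mol·K))
V = nRT/P = 6.1×0.08206×484/5.3
= 45.712 L

45.712 L


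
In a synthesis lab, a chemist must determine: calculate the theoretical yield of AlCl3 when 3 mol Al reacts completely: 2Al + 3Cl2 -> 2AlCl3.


Mole ratio AlCl3:Al = 2:2
n(AlCl3) = 3 × 2/2 = 3.000 mol
mass = 3.000 × 133.33 = 399.99 g

399.99 g


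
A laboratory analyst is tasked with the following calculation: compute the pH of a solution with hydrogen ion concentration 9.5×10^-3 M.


pH = -log10([H+]) = -log10(9.5×10^-3)
= 3 - log10(9.5)
= 3 - 0.98
= 2.02

2.02


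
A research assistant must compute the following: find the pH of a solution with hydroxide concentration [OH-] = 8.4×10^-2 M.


pOH = -log10([OH-]) = -log10(8.4×10^-2)
= 2 - log10(8.4) = 1.08
pH = 14 - pOH = 14 - 1.08 = 12.92

12.92


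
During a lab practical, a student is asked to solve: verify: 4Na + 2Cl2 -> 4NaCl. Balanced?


Equation: 4Na + 2Cl2 -> 4NaCl
Check atoms: Cl: 4=4, Na: 4=4
Balanced

Yes, balanced


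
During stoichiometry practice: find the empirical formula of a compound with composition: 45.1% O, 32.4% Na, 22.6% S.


Assume 100 g sample. Moles of each element:
  O: 45.1/16.0 = 2.819 mol
  Na: 32.4/22.99 = 1.409 mol
  S: 22.6/32.07 = 0.705 mol
Divide by smallest (0.705):
  O: 2.819/0.705 = 4.0
  Na: 1.409/0.705 = 2.0
  S: 0.705/0.705 = 1.0
Empirical formula: Na2SO4

Na2SO4


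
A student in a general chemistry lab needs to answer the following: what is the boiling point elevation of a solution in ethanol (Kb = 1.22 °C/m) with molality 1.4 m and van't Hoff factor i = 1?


ΔTb = Kb × m × i
= 1.22 × 1.4 × 1
= 1.708 °C

1.708 °C


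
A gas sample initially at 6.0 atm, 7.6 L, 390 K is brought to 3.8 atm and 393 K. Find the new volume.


P1V1/T1 = P2V2/T2
V2 = P1V1T2/(T1P2)
= 6.0×7.6×393/(390×3.8)
= 12.092 L

12.092 L


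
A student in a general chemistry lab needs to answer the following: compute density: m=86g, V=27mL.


ρ = mass/volume
= 86/27
= 3.185 g/mL

3.185 g/mL


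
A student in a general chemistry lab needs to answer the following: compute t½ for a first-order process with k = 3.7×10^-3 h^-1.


t½ = ln2/k = 0.693147/(3.7×10^-3 h^-1)
= 187.3 h

187.3 h


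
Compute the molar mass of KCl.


M(KCl) = 1×39.1 + 1×35.45
= 39.1 + 35.45
= 74.55 g/mol

74.55 g/mol


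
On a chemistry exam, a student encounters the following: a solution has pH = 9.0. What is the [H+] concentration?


[H+] = 10^(-pH) = 10^(-9.0)
= 1.0×10^-9 M

1.0×10^-9 M


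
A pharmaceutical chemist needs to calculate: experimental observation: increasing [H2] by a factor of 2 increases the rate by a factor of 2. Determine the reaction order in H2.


rate ∝ [H2]^n
2^n = 2 → n = 1
Order in H2: 1

1


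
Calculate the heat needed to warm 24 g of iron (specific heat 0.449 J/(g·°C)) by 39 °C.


q = mcΔT = 24 × 0.449 × 39
= 420.26 J

420.26 J


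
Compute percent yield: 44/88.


% yield = actual/theoretical × 100
= 44/88 × 100
= 50.0%

50.0%


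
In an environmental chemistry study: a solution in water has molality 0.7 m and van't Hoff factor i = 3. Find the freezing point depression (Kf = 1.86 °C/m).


ΔTf = Kf × m × i
= 1.86 × 0.7 × 3
= 3.906 °C

3.906 °C


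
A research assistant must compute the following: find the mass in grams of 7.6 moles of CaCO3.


M(CaCO3) = 100.09 g/mol
mass = n × M = 7.6 × 100.09 = 760.68 g

760.68 g


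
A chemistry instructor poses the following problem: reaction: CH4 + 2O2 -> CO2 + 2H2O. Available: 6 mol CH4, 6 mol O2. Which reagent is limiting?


Mole ratio available / coefficient:
  CH4: 6/1 = 6.000
  O2: 6/2 = 3.000
Smaller ratio is limiting.

O2


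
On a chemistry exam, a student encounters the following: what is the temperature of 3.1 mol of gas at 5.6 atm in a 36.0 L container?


PV = nRT  (R = 0.08206 L·atm/(mol·K))
T = PV/(nR) = 5.6×36.0/(3.1×0.08206)
= 201.60/0.254386
= 792.50 K

792.50 K


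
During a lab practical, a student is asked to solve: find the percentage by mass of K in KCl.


M(KCl) = 1×39.1 + 1×35.45 = 74.55 g/mol
Mass of K = 1 × 39.1 = 39.10 g/mol
% K = 39.10/74.55 × 100 = 52.45%

52.45%


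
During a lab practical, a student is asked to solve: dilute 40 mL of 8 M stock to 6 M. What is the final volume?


C1V1 = C2V2
8 × 40 = 6 × V2
V2 = 320/6 = 53.33 mL

53.33 mL


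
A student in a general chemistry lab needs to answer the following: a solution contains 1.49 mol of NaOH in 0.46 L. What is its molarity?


M = n/V = 1.49/0.46 = 3.239 mol/L

3.239 M


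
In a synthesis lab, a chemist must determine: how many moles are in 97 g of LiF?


M(LiF) = 25.94 g/mol
n = mass/M = 97/25.94 = 3.7394 mol

3.7394 mol


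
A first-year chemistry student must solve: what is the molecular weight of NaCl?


M(NaCl) = 1×22.99 + 1×35.45
= 22.99 + 35.45
= 58.44 g/mol

58.44 g/mol


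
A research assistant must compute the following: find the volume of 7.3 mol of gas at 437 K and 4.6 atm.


PV = nRT  (R = 0.08206 L·atm/(mol·K))
V = nRT/P = 7.3×0.08206×437/4.6
= 56.909 L

56.909 L


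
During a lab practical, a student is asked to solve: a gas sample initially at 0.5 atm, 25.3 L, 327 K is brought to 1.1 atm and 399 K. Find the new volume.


P1V1/T1 = P2V2/T2
V2 = P1V1T2/(T1P2)
= 0.5×25.3×399/(327×1.1)
= 14.032 L

14.032 L


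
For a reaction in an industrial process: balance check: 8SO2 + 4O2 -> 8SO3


Equation: 8SO2 + 4O2 -> 8SO3
Check atoms: O: 24=24, S: 8=8
Balanced

Yes, balanced


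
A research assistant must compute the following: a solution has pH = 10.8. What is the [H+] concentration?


[H+] = 10^(-pH) = 10^(-10.8)
= 1.58×10^-11 M

1.58×10^-11 M


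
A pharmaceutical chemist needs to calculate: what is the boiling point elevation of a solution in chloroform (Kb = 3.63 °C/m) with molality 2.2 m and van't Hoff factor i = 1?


ΔTb = Kb × m × i
= 3.63 × 2.2 × 1
= 7.986 °C

7.986 °C


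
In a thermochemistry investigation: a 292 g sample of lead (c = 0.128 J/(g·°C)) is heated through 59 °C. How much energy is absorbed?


q = mcΔT = 292 × 0.128 × 59
= 2205.18 J

2205.18 J


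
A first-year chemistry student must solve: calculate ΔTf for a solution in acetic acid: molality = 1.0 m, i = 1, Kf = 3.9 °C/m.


ΔTf = Kf × m × i
= 3.9 × 1.0 × 1
= 3.9 °C

3.9 °C


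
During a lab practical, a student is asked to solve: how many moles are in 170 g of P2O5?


M(P2O5) = 141.94 g/mol
n = mass/M = 170/141.94 = 1.1977 mol

1.1977 mol


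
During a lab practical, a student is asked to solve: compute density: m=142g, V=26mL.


ρ = mass/volume
= 142/26
= 5.462 g/mL

5.462 g/mL


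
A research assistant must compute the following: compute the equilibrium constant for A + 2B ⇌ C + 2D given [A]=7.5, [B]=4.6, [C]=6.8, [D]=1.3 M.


Kc = [C][D]^2/([A][B]^2)
= (6.8^1 × 1.3^2)/(7.5^1 × 4.6^2)
= 11.492/158.7
= 0.07241

0.07241


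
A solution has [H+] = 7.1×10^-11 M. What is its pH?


pH = -log10([H+]) = -log10(7.1×10^-11)
= 11 - log10(7.1)
= 11 - 0.85
= 10.15

10.15


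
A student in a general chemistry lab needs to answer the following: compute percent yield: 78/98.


% yield = actual/theoretical × 100
= 78/98 × 100
= 79.59%

79.59%


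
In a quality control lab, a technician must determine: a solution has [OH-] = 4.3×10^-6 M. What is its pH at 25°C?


pOH = -log10([OH-]) = -log10(4.3×10^-6)
= 6 - log10(4.3) = 5.37
pH = 14 - pOH = 14 - 5.37 = 8.63

8.63


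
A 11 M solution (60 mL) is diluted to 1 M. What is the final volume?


C1V1 = C2V2
11 × 60 = 1 × V2
V2 = 660/1 = 660.0 mL

660.0 mL


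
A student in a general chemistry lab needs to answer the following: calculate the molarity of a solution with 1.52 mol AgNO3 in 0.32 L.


M = n/V = 1.52/0.32 = 4.750 mol/L

4.750 M


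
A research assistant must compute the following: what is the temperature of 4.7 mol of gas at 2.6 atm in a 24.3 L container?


PV = nRT  (R = 0.08206 L·atm/(mol·K))
T = PV/(nR) = 2.6×24.3/(4.7×0.08206)
= 63.18/0.385682
= 163.81 K

163.81 K


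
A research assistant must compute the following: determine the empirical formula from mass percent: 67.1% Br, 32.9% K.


Assume 100 g sample. Moles of each element:
  Br: 67.1/79.9 = 0.84 mol
  K: 32.9/39.1 = 0.841 mol
Divide by smallest (0.84):
  Br: 0.84/0.84 = 1.0
  K: 0.841/0.84 = 1.0
Empirical formula: KBr

KBr


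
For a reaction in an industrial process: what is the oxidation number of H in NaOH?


H is +1 with nonmetals
Oxidation number: +1

+1


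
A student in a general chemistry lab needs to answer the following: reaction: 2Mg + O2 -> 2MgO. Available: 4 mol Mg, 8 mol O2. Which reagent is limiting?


Mole ratio available / coefficient:
  Mg: 4/2 = 2.000
  O2: 8/1 = 8.000
Smaller ratio is limiting.

Mg


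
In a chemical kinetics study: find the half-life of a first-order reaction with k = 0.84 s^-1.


t½ = ln2/k = 0.693147/(0.84 s^-1)
= 0.8252 s

0.8252 s


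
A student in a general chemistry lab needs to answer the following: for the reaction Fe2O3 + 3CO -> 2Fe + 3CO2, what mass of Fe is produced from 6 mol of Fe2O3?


Mole ratio Fe:Fe2O3 = 2:1
n(Fe) = 6 × 2/1 = 12.000 mol
mass = 12.000 × 55.85 = 670.2 g

670.2 g


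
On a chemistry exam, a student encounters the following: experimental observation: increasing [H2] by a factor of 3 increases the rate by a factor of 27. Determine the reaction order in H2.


rate ∝ [H2]^n
3^n = 27 → n = 3
Order in H2: 3

3


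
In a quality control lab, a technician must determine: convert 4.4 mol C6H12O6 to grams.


M(C6H12O6) = 180.16 g/mol
mass = n × M = 4.4 × 180.16 = 792.70 g

792.70 g


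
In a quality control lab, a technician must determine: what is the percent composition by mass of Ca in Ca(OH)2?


M(Ca(OH)2) = 1×40.08 + 2×16.0 + 2×1.008 = 74.096 g/mol
Mass of Ca = 1 × 40.08 = 40.08 g/mol
% Ca = 40.08/74.096 × 100 = 54.09%

54.09%


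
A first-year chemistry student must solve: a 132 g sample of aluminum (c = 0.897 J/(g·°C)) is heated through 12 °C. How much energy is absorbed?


q = mcΔT = 132 × 0.897 × 12
= 1420.85 J

1420.85 J


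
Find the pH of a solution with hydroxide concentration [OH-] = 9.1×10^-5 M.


pOH = -log10([OH-]) = -log10(9.1×10^-5)
= 5 - log10(9.1) = 4.04
pH = 14 - pOH = 14 - 4.04 = 9.96

9.96


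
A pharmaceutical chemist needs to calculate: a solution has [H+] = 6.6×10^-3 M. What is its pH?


pH = -log10([H+]) = -log10(6.6×10^-3)
= 3 - log10(6.6)
= 3 - 0.82
= 2.18

2.18


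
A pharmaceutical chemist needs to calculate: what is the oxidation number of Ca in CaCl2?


Group 2 metal: +2
Oxidation number: +2

+2


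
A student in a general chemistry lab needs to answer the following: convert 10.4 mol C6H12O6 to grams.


M(C6H12O6) = 180.16 g/mol
mass = n × M = 10.4 × 180.16 = 1873.66 g

1873.66 g


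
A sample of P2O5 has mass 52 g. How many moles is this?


M(P2O5) = 141.94 g/mol
n = mass/M = 52/141.94 = 0.3664 mol

0.3664 mol


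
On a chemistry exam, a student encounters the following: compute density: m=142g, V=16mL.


ρ = mass/volume
= 142/16
= 8.875 g/mL

8.875 g/mL


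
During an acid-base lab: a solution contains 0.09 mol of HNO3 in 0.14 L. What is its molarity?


M = n/V = 0.09/0.14 = 0.643 mol/L

0.643 M


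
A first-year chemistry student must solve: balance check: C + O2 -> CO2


Equation: C + O2 -> CO2
Check atoms: C: 1=1, O: 2=2
Balanced

Yes, balanced


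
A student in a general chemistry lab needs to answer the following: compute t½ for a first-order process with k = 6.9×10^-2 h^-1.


t½ = ln2/k = 0.693147/(6.9×10^-2 h^-1)
= 10.05 h

10.05 h


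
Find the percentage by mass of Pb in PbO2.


M(PbO2) = 1×207.2 + 2×16.0 = 239.20 g/mol
Mass of Pb = 1 × 207.2 = 207.20 g/mol
% Pb = 207.20/239.20 × 100 = 86.62%

86.62%


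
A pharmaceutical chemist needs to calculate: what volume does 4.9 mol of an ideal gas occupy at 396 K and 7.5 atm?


PV = nRT  (R = 0.08206 L·atm/(mol·K))
V = nRT/P = 4.9×0.08206×396/7.5
= 21.231 L

21.231 L


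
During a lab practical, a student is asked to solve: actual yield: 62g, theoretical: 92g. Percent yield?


% yield = actual/theoretical × 100
= 62/92 × 100
= 67.39%

67.39%


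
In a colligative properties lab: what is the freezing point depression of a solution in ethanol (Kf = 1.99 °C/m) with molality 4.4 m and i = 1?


ΔTf = Kf × m × i
= 1.99 × 4.4 × 1
= 8.756 °C

8.756 °C


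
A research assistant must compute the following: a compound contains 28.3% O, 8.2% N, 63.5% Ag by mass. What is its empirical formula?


Assume 100 g sample. Moles of each element:
  O: 28.3/16.0 = 1.769 mol
  N: 8.2/14.01 = 0.585 mol
  Ag: 63.5/107.87 = 0.589 mol
Divide by smallest (0.585):
  O: 1.769/0.585 = 3.02
  N: 0.585/0.585 = 1.0
  Ag: 0.589/0.585 = 1.01
Empirical formula: AgNO3

AgNO3


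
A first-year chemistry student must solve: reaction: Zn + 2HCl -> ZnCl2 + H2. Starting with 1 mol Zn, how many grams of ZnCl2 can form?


Mole ratio ZnCl2:Zn = 1:1
n(ZnCl2) = 1 × 1/1 = 1.000 mol
mass = 1.000 × 136.28 = 136.28 g

136.28 g


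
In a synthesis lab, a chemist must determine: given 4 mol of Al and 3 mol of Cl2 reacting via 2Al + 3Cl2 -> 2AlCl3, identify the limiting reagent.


Mole ratio available / coefficient:
  Al: 4/2 = 2.000
  Cl2: 3/3 = 1.000
Smaller ratio is limiting.

Cl2


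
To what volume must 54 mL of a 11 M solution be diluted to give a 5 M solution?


C1V1 = C2V2
11 × 54 = 5 × V2
V2 = 594/5 = 118.8 mL

118.8 mL


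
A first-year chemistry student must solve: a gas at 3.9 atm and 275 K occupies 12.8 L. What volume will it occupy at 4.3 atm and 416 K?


P1V1/T1 = P2V2/T2
V2 = P1V1T2/(T1P2)
= 3.9×12.8×416/(275×4.3)
= 17.562 L

17.562 L


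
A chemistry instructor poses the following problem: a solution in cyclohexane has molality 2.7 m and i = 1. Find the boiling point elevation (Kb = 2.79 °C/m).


ΔTb = Kb × m × i
= 2.79 × 2.7 × 1
= 7.533 °C

7.533 °C


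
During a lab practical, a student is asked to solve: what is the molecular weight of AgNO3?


M(AgNO3) = 1×107.87 + 1×14.01 + 3×16.0
= 107.87 + 14.01 + 48.0
= 169.88 g/mol

169.88 g/mol


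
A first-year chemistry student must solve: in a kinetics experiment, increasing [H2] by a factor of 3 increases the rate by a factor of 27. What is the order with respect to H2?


rate ∝ [H2]^n
3^n = 27 → n = 3
Order in H2: 3

3


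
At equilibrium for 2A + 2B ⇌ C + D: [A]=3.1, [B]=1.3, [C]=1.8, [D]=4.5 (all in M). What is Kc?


Kc = [C][D]/([A]^2[B]^2)
= (1.8^1 × 4.5^1)/(3.1^2 × 1.3^2)
= 8.1/16.2409
= 0.4987

0.4987


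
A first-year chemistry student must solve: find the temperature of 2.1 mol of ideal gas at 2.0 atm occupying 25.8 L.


PV = nRT  (R = 0.08206 L·atm/(mol·K))
T = PV/(nR) = 2.0×25.8/(2.1×0.08206)
= 51.60/0.172326
= 299.43 K

299.43 K


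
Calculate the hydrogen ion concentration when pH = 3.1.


[H+] = 10^(-pH) = 10^(-3.1)
= 7.94×10^-4 M

7.94×10^-4 M


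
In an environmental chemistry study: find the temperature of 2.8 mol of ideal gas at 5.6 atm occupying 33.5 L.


PV = nRT  (R = 0.08206 L·atm/(mol·K))
T = PV/(nR) = 5.6×33.5/(2.8×0.08206)
= 187.60/0.229768
= 816.48 K

816.48 K


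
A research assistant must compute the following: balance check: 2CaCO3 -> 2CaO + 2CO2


Equation: 2CaCO3 -> 2CaO + 2CO2
Check atoms: C: 2=2, Ca: 2=2, O: 6=6
Balanced

Yes, balanced


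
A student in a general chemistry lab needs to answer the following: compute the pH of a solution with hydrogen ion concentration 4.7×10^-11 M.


pH = -log10([H+]) = -log10(4.7×10^-11)
= 11 - log10(4.7)
= 11 - 0.67
= 10.33

10.33


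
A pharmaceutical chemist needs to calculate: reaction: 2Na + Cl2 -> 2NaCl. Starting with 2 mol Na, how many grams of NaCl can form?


Mole ratio NaCl:Na = 2:2
n(NaCl) = 2 × 2/2 = 2.000 mol
mass = 2.000 × 58.44 = 116.88 g

116.88 g


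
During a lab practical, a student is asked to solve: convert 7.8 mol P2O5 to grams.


M(P2O5) = 141.94 g/mol
mass = n × M = 7.8 × 141.94 = 1107.13 g

1107.13 g


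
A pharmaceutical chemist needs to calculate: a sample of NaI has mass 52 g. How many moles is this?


M(NaI) = 149.89 g/mol
n = mass/M = 52/149.89 = 0.3469 mol

0.3469 mol


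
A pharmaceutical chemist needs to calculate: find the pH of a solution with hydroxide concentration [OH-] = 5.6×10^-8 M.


pOH = -log10([OH-]) = -log10(5.6×10^-8)
= 8 - log10(5.6) = 7.25
pH = 14 - pOH = 14 - 7.25 = 6.75

6.75


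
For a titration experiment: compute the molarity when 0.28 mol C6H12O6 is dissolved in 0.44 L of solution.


M = n/V = 0.28/0.44 = 0.636 mol/L

0.636 M


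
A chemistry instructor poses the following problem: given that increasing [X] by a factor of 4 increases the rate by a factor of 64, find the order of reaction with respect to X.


rate ∝ [X]^n
4^n = 64 → n = 3
Order in X: 3

3


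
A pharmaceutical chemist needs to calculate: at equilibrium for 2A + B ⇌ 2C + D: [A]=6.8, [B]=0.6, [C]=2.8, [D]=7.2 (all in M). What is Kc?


Kc = [C]^2[D]/([A]^2[B])
= (2.8^2 × 7.2^1)/(6.8^2 × 0.6^1)
= 56.448/27.744
= 2.035

2.035


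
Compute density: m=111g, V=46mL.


ρ = mass/volume
= 111/46
= 2.413 g/mL

2.413 g/mL


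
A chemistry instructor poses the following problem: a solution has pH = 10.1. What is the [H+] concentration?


[H+] = 10^(-pH) = 10^(-10.1)
= 7.94×10^-11 M

7.94×10^-11 M


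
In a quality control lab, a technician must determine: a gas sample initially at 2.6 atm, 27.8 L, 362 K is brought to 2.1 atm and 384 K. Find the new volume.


P1V1/T1 = P2V2/T2
V2 = P1V1T2/(T1P2)
= 2.6×27.8×384/(362×2.1)
= 36.511 L

36.511 L


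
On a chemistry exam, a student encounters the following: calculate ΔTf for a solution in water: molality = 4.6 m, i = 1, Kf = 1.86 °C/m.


ΔTf = Kf × m × i
= 1.86 × 4.6 × 1
= 8.556 °C

8.556 °C


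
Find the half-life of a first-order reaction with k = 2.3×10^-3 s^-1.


t½ = ln2/k = 0.693147/(2.3×10^-3 s^-1)
= 301.4 s

301.4 s


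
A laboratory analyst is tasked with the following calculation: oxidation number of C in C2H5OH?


2x + 6(+1) + (-2) = 0, so x = -2
Oxidation number: -2

-2


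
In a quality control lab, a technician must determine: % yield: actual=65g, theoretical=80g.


% yield = actual/theoretical × 100
= 65/80 × 100
= 81.25%

81.25%


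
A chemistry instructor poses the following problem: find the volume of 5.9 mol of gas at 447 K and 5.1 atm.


PV = nRT  (R = 0.08206 L·atm/(mol·K))
V = nRT/P = 5.9×0.08206×447/5.1
= 42.435 L

42.435 L


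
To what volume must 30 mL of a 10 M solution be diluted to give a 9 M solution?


C1V1 = C2V2
10 × 30 = 9 × V2
V2 = 300/9 = 33.33 mL

33.33 mL


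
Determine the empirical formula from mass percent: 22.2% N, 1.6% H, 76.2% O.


Assume 100 g sample. Moles of each element:
  N: 22.2/14.01 = 1.585 mol
  H: 1.6/1.008 = 1.587 mol
  O: 76.2/16.0 = 4.763 mol
Divide by smallest (1.585):
  N: 1.585/1.585 = 1.0
  H: 1.587/1.585 = 1.0
  O: 4.763/1.585 = 3.01
Empirical formula: HNO3

HNO3


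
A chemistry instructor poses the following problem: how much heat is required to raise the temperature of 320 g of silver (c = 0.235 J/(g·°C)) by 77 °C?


q = mcΔT = 320 × 0.235 × 77
= 5790.40 J

5790.40 J


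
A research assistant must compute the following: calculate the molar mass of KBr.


M(KBr) = 1×39.1 + 1×79.9
= 39.1 + 79.9
= 119.0 g/mol

119.0 g/mol


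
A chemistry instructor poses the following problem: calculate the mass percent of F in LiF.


M(LiF) = 1×6.94 + 1×19.0 = 25.94 g/mol
Mass of F = 1 × 19.0 = 19.00 g/mol
% F = 19.00/25.94 × 100 = 73.25%

73.25%


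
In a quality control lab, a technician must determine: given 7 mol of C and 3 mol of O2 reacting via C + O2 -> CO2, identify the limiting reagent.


Mole ratio available / coefficient:
  C: 7/1 = 7.000
  O2: 3/1 = 3.000
Smaller ratio is limiting.

O2


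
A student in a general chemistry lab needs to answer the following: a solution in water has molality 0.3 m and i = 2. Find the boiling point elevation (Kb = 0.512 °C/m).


ΔTb = Kb × m × i
= 0.512 × 0.3 × 2
= 0.3072 °C

0.3072 °C


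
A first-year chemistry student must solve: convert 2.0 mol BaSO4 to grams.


M(BaSO4) = 233.4 g/mol
mass = n × M = 2.0 × 233.4 = 466.80 g

466.80 g


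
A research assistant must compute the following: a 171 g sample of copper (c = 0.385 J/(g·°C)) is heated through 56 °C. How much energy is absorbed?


q = mcΔT = 171 × 0.385 × 56
= 3686.76 J

3686.76 J


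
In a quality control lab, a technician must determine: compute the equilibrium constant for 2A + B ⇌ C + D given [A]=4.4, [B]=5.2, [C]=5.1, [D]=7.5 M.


Kc = [C][D]/([A]^2[B])
= (5.1^1 × 7.5^1)/(4.4^2 × 5.2^1)
= 38.25/100.672
= 0.3799

0.3799


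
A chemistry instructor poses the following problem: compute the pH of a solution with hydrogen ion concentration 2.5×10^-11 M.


pH = -log10([H+]) = -log10(2.5×10^-11)
= 11 - log10(2.5)
= 11 - 0.4
= 10.6

10.6


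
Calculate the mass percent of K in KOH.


M(KOH) = 1×39.1 + 1×16.0 + 1×1.008 = 56.108 g/mol
Mass of K = 1 × 39.1 = 39.10 g/mol
% K = 39.10/56.108 × 100 = 69.69%

69.69%


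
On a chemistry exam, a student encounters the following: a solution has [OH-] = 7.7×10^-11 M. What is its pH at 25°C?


pOH = -log10([OH-]) = -log10(7.7×10^-11)
= 11 - log10(7.7) = 10.11
pH = 14 - pOH = 14 - 10.11 = 3.89

3.89


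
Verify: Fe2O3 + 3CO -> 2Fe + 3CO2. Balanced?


Equation: Fe2O3 + 3CO -> 2Fe + 3CO2
Check atoms: C: 3=3, Fe: 2=2, O: 6=6
Balanced

Yes, balanced


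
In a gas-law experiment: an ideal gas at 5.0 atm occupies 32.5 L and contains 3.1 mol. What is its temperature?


PV = nRT  (R = 0.08206 L·atm/(mol·K))
T = PV/(nR) = 5.0×32.5/(3.1×0.08206)
= 162.50/0.254386
= 638.79 K

638.79 K


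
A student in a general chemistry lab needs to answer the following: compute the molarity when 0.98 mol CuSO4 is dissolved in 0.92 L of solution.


M = n/V = 0.98/0.92 = 1.065 mol/L

1.065 M


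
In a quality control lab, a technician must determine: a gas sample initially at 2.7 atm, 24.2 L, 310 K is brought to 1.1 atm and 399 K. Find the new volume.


P1V1/T1 = P2V2/T2
V2 = P1V1T2/(T1P2)
= 2.7×24.2×399/(310×1.1)
= 76.454 L

76.454 L


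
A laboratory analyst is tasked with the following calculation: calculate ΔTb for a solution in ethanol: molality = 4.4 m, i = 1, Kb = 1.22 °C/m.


ΔTb = Kb × m × i
= 1.22 × 4.4 × 1
= 5.368 °C

5.368 °C


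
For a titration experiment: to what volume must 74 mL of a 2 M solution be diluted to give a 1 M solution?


C1V1 = C2V2
2 × 74 = 1 × V2
V2 = 148/1 = 148.0 mL

148.0 mL


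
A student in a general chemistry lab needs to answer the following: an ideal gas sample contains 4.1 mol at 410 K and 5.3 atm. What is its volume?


PV = nRT  (R = 0.08206 L·atm/(mol·K))
V = nRT/P = 4.1×0.08206×410/5.3
= 26.027 L

26.027 L


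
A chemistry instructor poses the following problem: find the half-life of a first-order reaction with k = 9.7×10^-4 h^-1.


t½ = ln2/k = 0.693147/(9.7×10^-4 h^-1)
= 714.6 h

714.6 h


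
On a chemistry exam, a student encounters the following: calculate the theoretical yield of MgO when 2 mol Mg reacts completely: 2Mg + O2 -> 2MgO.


Mole ratio MgO:Mg = 2:2
n(MgO) = 2 × 2/2 = 2.000 mol
mass = 2.000 × 40.31 = 80.62 g

80.62 g


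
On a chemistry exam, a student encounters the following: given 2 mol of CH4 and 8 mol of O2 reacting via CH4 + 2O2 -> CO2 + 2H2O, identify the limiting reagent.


Mole ratio available / coefficient:
  CH4: 2/1 = 2.000
  O2: 8/2 = 4.000
Smaller ratio is limiting.

CH4


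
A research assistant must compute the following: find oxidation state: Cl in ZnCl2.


halide: -1
Oxidation number: -1

-1


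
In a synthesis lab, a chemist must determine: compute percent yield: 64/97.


% yield = actual/theoretical × 100
= 64/97 × 100
= 65.98%

65.98%


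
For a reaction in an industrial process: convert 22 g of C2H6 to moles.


M(C2H6) = 30.07 g/mol
n = mass/M = 22/30.07 = 0.7316 mol

0.7316 mol


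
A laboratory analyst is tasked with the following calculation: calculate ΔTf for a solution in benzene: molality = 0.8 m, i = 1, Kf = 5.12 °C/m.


ΔTf = Kf × m × i
= 5.12 × 0.8 × 1
= 4.096 °C

4.096 °C


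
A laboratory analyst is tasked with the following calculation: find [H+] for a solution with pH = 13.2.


[H+] = 10^(-pH) = 10^(-13.2)
= 6.31×10^-14 M

6.31×10^-14 M


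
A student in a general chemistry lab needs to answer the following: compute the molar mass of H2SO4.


M(H2SO4) = 2×1.008 + 1×32.07 + 4×16.0
= 2.02 + 32.07 + 64.0
= 98.09 g/mol

98.09 g/mol


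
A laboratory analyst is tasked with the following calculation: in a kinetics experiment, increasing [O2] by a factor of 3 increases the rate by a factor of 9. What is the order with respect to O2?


rate ∝ [O2]^n
3^n = 9 → n = 2
Order in O2: 2

2


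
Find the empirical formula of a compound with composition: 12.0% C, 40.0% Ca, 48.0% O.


Assume 100 g sample. Moles of each element:
  C: 12.0/12.01 = 0.999 mol
  Ca: 40.0/40.08 = 0.998 mol
  O: 48.0/16.0 = 3.0 mol
Divide by smallest (0.998):
  C: 0.999/0.998 = 1.0
  Ca: 0.998/0.998 = 1.0
  O: 3.0/0.998 = 3.01
Empirical formula: CaCO3

CaCO3


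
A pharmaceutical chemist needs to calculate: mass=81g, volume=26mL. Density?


ρ = mass/volume
= 81/26
= 3.115 g/mL

3.115 g/mL


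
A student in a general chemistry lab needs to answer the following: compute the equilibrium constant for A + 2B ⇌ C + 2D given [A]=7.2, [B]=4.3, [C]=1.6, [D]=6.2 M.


Kc = [C][D]^2/([A][B]^2)
= (1.6^1 × 6.2^2)/(7.2^1 × 4.3^2)
= 61.504/133.128
= 0.4620

0.4620


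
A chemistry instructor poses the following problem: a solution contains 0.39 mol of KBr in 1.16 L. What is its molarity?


M = n/V = 0.39/1.16 = 0.336 mol/L

0.336 M


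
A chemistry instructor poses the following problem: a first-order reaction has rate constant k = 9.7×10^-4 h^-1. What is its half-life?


t½ = ln2/k = 0.693147/(9.7×10^-4 h^-1)
= 714.6 h

714.6 h


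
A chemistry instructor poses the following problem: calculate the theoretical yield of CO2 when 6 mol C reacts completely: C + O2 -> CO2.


Mole ratio CO2:C = 1:1
n(CO2) = 6 × 1/1 = 6.000 mol
mass = 6.000 × 44.01 = 264.06 g

264.06 g


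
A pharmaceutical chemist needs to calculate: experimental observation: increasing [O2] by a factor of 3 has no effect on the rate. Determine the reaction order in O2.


rate ∝ [O2]^n
rate ∝ [O2]^0
Order in O2: 0

0


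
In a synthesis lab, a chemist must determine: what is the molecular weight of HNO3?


M(HNO3) = 1×1.008 + 1×14.01 + 3×16.0
= 1.01 + 14.01 + 48.0
= 63.02 g/mol

63.02 g/mol


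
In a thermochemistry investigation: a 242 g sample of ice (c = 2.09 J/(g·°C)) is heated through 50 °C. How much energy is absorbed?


q = mcΔT = 242 × 2.09 × 50
= 25289.00 J

25289.00 J


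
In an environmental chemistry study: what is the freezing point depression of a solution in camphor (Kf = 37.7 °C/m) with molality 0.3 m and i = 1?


ΔTf = Kf × m × i
= 37.7 × 0.3 × 1
= 11.31 °C

11.31 °C


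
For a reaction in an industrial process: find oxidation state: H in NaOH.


H is +1 with nonmetals
Oxidation number: +1

+1


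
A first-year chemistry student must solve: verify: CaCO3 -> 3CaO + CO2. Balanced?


Equation: CaCO3 -> 3CaO + CO2
Check atoms: C: 1=1, Ca: 1≠3, O: 3≠5
Not balanced

No, not balanced


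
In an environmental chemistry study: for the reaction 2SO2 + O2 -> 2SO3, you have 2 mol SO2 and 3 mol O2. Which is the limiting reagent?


Mole ratio available / coefficient:
  SO2: 2/2 = 1.000
  O2: 3/1 = 3.000
Smaller ratio is limiting.

SO2


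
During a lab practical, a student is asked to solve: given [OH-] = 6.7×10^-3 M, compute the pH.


pOH = -log10([OH-]) = -log10(6.7×10^-3)
= 3 - log10(6.7) = 2.17
pH = 14 - pOH = 14 - 2.17 = 11.83

11.83


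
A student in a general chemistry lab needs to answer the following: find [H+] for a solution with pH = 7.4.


[H+] = 10^(-pH) = 10^(-7.4)
= 3.98×10^-8 M

3.98×10^-8 M


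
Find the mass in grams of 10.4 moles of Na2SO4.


M(Na2SO4) = 142.05 g/mol
mass = n × M = 10.4 × 142.05 = 1477.32 g

1477.32 g


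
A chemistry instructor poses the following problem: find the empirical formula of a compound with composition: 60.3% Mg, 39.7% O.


Assume 100 g sample. Moles of each element:
  Mg: 60.3/24.31 = 2.48 mol
  O: 39.7/16.0 = 2.481 mol
Divide by smallest (2.48):
  Mg: 2.48/2.48 = 1.0
  O: 2.481/2.48 = 1.0
Empirical formula: MgO

MgO


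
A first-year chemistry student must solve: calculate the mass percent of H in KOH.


M(KOH) = 1×39.1 + 1×16.0 + 1×1.008 = 56.108 g/mol
Mass of H = 1 × 1.008 = 1.008 g/mol
% H = 1.008/56.108 × 100 = 1.80%

1.80%


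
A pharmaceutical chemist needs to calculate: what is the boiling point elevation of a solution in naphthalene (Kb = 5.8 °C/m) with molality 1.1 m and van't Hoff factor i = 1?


ΔTb = Kb × m × i
= 5.8 × 1.1 × 1
= 6.38 °C

6.38 °C


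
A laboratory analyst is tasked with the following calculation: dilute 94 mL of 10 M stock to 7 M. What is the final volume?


C1V1 = C2V2
10 × 94 = 7 × V2
V2 = 940/7 = 134.29 mL

134.29 mL


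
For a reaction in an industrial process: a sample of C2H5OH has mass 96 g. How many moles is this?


M(C2H5OH) = 46.07 g/mol
n = mass/M = 96/46.07 = 2.0838 mol

2.0838 mol


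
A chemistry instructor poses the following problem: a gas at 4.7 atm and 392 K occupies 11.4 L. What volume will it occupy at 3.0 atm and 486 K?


P1V1/T1 = P2V2/T2
V2 = P1V1T2/(T1P2)
= 4.7×11.4×486/(392×3.0)
= 22.143 L

22.143 L


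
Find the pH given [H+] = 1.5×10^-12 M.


pH = -log10([H+]) = -log10(1.5×10^-12)
= 12 - log10(1.5)
= 12 - 0.18
= 11.82

11.82


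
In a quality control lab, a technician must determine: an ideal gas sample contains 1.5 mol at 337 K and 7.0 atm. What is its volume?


PV = nRT  (R = 0.08206 L·atm/(mol·K))
V = nRT/P = 1.5×0.08206×337/7.0
= 5.926 L

5.926 L


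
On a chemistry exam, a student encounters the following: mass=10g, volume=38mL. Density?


ρ = mass/volume
= 10/38
= 0.263 g/mL

0.263 g/mL


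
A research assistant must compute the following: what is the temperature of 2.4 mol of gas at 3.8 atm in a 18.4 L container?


PV = nRT  (R = 0.08206 L·atm/(mol·K))
T = PV/(nR) = 3.8×18.4/(2.4×0.08206)
= 69.92/0.196944
= 355.02 K

355.02 K


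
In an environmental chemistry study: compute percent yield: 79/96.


% yield = actual/theoretical × 100
= 79/96 × 100
= 82.29%

82.29%


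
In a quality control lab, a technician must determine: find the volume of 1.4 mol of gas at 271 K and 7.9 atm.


PV = nRT  (R = 0.08206 L·atm/(mol·K))
V = nRT/P = 1.4×0.08206×271/7.9
= 3.941 L

3.941 L


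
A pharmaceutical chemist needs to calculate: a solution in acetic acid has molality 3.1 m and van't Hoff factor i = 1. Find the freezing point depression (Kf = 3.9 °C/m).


ΔTf = Kf × m × i
= 3.9 × 3.1 × 1
= 12.09 °C

12.09 °C


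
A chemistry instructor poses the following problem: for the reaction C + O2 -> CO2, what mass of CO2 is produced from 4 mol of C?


Mole ratio CO2:C = 1:1
n(CO2) = 4 × 1/1 = 4.000 mol
mass = 4.000 × 44.01 = 176.04 g

176.04 g


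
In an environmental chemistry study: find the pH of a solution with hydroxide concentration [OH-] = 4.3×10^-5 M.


pOH = -log10([OH-]) = -log10(4.3×10^-5)
= 5 - log10(4.3) = 4.37
pH = 14 - pOH = 14 - 4.37 = 9.63

9.63


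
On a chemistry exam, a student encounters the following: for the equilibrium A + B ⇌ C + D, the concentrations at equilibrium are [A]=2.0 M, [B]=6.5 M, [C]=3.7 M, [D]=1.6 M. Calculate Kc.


Kc = [C][D]/([A][B])
= (3.7^1 × 1.6^1)/(2.0^1 × 6.5^1)
= 5.92/13
= 0.4554

0.4554


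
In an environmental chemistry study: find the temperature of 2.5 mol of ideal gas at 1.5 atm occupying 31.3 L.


PV = nRT  (R = 0.08206 L·atm/(mol·K))
T = PV/(nR) = 1.5×31.3/(2.5×0.08206)
= 46.95/0.205150
= 228.86 K

228.86 K


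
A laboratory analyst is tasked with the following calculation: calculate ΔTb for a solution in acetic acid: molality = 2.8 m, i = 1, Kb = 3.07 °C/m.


ΔTb = Kb × m × i
= 3.07 × 2.8 × 1
= 8.596 °C

8.596 °C


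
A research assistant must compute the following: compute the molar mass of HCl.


M(HCl) = 1×1.008 + 1×35.45
= 1.01 + 35.45
= 36.46 g/mol

36.46 g/mol


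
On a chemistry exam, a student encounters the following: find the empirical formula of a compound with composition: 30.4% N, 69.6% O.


Assume 100 g sample. Moles of each element:
  N: 30.4/14.01 = 2.17 mol
  O: 69.6/16.0 = 4.35 mol
Divide by smallest (2.17):
  N: 2.17/2.17 = 1.0
  O: 4.35/2.17 = 2.0
Empirical formula: NO2

NO2


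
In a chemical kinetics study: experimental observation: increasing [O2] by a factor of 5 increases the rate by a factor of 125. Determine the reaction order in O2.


rate ∝ [O2]^n
5^n = 125 → n = 3
Order in O2: 3

3


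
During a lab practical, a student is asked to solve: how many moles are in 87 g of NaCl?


M(NaCl) = 58.44 g/mol
n = mass/M = 87/58.44 = 1.4887 mol

1.4887 mol


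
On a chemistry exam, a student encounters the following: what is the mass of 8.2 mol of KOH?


M(KOH) = 56.11 g/mol
mass = n × M = 8.2 × 56.11 = 460.10 g

460.10 g


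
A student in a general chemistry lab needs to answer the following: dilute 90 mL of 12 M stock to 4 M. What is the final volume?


C1V1 = C2V2
12 × 90 = 4 × V2
V2 = 1080/4 = 270.0 mL

270.0 mL


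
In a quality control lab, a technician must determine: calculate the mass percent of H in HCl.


M(HCl) = 1×1.008 + 1×35.45 = 36.458 g/mol
Mass of H = 1 × 1.008 = 1.008 g/mol
% H = 1.008/36.458 × 100 = 2.76%

2.76%


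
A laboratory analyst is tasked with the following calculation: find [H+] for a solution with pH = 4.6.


[H+] = 10^(-pH) = 10^(-4.6)
= 2.51×10^-5 M

2.51×10^-5 M


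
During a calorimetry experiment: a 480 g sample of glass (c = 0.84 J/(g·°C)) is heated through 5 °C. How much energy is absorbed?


q = mcΔT = 480 × 0.84 × 5
= 2016.00 J

2016.00 J


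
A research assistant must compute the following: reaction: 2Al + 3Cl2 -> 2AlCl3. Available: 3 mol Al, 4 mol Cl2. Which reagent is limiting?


Mole ratio available / coefficient:
  Al: 3/2 = 1.500
  Cl2: 4/3 = 1.333
Smaller ratio is limiting.

Cl2


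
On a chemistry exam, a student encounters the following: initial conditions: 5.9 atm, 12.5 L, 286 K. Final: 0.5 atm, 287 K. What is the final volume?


P1V1/T1 = P2V2/T2
V2 = P1V1T2/(T1P2)
= 5.9×12.5×287/(286×0.5)
= 148.016 L

148.016 L


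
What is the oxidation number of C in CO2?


x + 2(-2) = 0, so x = +4
Oxidation number: +4

+4


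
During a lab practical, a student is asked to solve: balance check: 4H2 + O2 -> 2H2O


Equation: 4H2 + O2 -> 2H2O
Check atoms: H: 8≠4, O: 2=2
Not balanced

No, not balanced
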